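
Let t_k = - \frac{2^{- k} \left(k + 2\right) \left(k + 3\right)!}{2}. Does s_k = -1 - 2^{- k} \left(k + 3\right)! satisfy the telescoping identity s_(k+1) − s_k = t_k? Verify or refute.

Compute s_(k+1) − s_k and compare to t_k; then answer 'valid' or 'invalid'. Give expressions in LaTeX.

s_(k+1) = -2**(-k - 1)*factorial(k + 4) - 1
s_(k+1) − s_k = -(k + 2)*factorial(k + 3)/(2*2**k)
(s_(k+1) − s_k) − t_k = 0

Valid: the claim telescopes to t_k.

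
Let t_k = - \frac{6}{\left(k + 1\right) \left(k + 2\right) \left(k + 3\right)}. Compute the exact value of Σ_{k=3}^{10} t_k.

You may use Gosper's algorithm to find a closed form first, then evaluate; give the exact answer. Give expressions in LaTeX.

Σ = -17/130

t_(k+1)/t_k = (k + 1)/(k + 4).
So A=k + 1 and B=k + 4, with C=1.
Set up (k + 1)·f(k+1) − (k + 3)·f(k) − (1) = 0.
Degrees (1,1,0) ⇒ d ≤ 2.
Match coefficients ⇒ f(k) = k*(k + 3)/4.
Certificate R = B(k−1)f/C = k*(k + 3)**2/4 gives s_k = 3*k*(-k - 3)/(2*(k + 1)*(k + 2)).
Check: Δs_k = -6/(k**3 + 6*k**2 + 11*k + 6). ✓
Evaluate s at k=11 and k=3: -77/52 and -27/20; difference -17/130.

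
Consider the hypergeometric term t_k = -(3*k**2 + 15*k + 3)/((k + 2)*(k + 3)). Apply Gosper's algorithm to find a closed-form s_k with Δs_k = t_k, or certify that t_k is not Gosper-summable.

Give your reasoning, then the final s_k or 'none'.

The ratio is (k + 2)*(5*k + (k + 1)**2 + 6)/((k + 4)*(k**2 + 5*k + 1)).
So A=k + 2 and B=k + 4, with C=k**2 + 5*k + 1.
Key eq: (k + 2)·f(k+1) = (k + 3)·f(k) + (k**2 + 5*k + 1).
d = 2 from the (1,1,2) case.
Solving with deg f ≤ 2: f(k) = k*(2*k - 1)/2.
R(k) = B(k−1)·f(k)/C(k) = k*(k + 3)*(2*k - 1)/(2*(k**2 + 5*k + 1)); s_k = R·t_k = 3*k*(1 - 2*k)/(2*(k + 2)).
s_(k+1) − s_k = 3*(-k**2 - 5*k - 1)/(k**2 + 5*k + 6) = t_k.

s_k = 3*k*(1 - 2*k)/(2*(k + 2))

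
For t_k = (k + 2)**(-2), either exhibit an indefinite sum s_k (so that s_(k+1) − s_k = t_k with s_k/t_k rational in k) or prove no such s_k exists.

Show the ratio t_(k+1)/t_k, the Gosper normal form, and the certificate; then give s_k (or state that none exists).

Ratio r(k) = (k + 2)**2/(k + 3)**2.
Factor: A=k**2 + 4*k + 4; B=k**2 + 6*k + 9; C=1.
Solve (k**2 + 4*k + 4)·f(k+1) − (k**2 + 4*k + 4)·f(k) = 1.
From deg A=2, deg B=2, deg C=0: d=0.
Write f(k) = c0. Then LHS − RHS = -1, requiring -1 = 0: contradictory. No certificate.

no hypergeometric antidifference exists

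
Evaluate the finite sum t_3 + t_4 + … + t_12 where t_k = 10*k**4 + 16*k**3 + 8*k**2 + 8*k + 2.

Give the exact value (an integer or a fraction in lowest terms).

Σ = 709910

Step 1: r(k) = (5*k**4 + 28*k**3 + 58*k**2 + 56*k + 22)/(5*k**4 + 8*k**3 + 4*k**2 + 4*k + 1).
Normal form (A,B,C) = (1, 1, k**4 + 8*k**3/5 + 4*k**2/5 + 4*k/5 + 1/5).
Set up (1)·f(k+1) − (1)·f(k) − (k**4 + 8*k**3/5 + 4*k**2/5 + 4*k/5 + 1/5) = 0.
From deg A=0, deg B=0, deg C=4: d=5.
A polynomial solution: f(k) = k*(2*k**4 - k**3 - 2*k**2 + 4*k - 1)/10.
Certificate R = B(k−1)f/C = k*(2*k**4 - k**3 - 2*k**2 + 4*k - 1)/(2*(5*k**4 + 8*k**3 + 4*k**2 + 4*k + 1)) gives s_k = k*(2*k**4 - k**3 - 2*k**2 + 4*k - 1).
s_(k+1) − s_k = 10*k**4 + 16*k**3 + 8*k**2 + 8*k + 2 = t_k.
Sum = s_(13) − s_(3); s_(13) = 710294, s_(3) = 384 ⇒ 709910.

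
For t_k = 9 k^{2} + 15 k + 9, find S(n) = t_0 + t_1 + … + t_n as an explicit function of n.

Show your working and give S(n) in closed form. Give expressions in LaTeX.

The ratio is (3*k**2 + 11*k + 11)/(3*k**2 + 5*k + 3).
So A=1 and B=1, with C=k**2 + 5*k/3 + 1.
Key eq: (1)·f(k+1) = (1)·f(k) + (k**2 + 5*k/3 + 1).
From deg A=0, deg B=0, deg C=2: d=3.
Solve for f: f(k) = k*(k**2 + k + 1)/3 (degree 3 ≤ 3).
Get s_k = R·t_k = 3*k*(k**2 + k + 1) with R(k) = B(k−1)f(k)/C(k) = k*(k**2 + k + 1)/(3*k**2 + 5*k + 3).
Check: Δs_k = 9*k**2 + 15*k + 9. ✓
Evaluate: s_(n+1) = 3*n**3 + 12*n**2 + 18*n + 9; subtract s_(0) = 0 ⇒ S(n) = 3*n**3 + 12*n**2 + 18*n + 9.

S(n) = 3 n^{3} + 12 n^{2} + 18 n + 9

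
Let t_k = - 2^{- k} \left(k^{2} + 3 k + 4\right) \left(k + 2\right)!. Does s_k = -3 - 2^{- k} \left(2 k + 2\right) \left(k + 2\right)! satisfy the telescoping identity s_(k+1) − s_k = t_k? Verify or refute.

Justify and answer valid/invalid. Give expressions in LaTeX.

s_(k+1) = -2**(-k - 1)*(2*k + 4)*factorial(k + 3) - 3
s_(k+1) − s_k = -(k**2 + 3*k + 4)*factorial(k + 2)/2**k
(s_(k+1) − s_k) − t_k = 0

Valid: the claim telescopes to t_k.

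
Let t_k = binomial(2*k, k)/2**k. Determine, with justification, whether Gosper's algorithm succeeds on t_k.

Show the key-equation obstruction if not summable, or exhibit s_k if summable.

r(k) = (2*k + 1)/(k + 1) after simplifying.
Gosper form: A/B · C(k+1)/C(k) with A=2*k + 1, B=k + 1, C=1.
Set up (2*k + 1)·f(k+1) − (k)·f(k) − (1) = 0.
From deg A=1, deg B=1, deg C=0: d=-1.
deg f ≤ -1 is impossible — no certificate.

No; the degree bound rules out any f.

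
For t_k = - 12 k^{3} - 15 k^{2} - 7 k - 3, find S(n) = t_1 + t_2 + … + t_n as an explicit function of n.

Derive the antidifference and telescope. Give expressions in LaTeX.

S(n) = n \left(- 3 n^{3} - 11 n^{2} - 14 n - 9\right)

Compute t_(k+1)/t_k: get (12*k**3 + 51*k**2 + 73*k + 37)/(12*k**3 + 15*k**2 + 7*k + 3).
A = 1, B = 1, C = k**3 + 5*k**2/4 + 7*k/12 + 1/4.
Solve (1)·f(k+1) − (1)·f(k) = k**3 + 5*k**2/4 + 7*k/12 + 1/4.
deg f ≤ 4 (via 0,0,3).
Coefficient equations give f(k) = k*(3*k**3 - k**2 - k + 2)/12.
So s_k = (B(k−1)f/C)·t_k = (k*(3*k**3 - k**2 - k + 2)/(12*k**3 + 15*k**2 + 7*k + 3))·t_k = k*(-3*k**3 + k**2 + k - 2).
Δs = -12*k**3 - 15*k**2 - 7*k - 3, as required.
Σ_(k=1)^n t_k = s_(n+1) − s_(1) = (-3*n**4 - 11*n**3 - 14*n**2 - 9*n - 3) − (-3), i.e. n*(-3*n**3 - 11*n**2 - 14*n - 9).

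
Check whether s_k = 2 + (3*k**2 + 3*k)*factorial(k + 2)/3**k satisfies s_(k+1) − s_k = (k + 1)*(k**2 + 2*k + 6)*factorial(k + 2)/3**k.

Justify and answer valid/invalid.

s_(k+1) = 3**(-k - 1)*(3*k + 3*(k + 1)**2 + 3)*factorial(k + 3) + 2
s_(k+1) − s_k = (k + 1)*(k**2 + 2*k + 6)*factorial(k + 2)/3**k
(s_(k+1) − s_k) − t_k = 0

valid; difference matches t_k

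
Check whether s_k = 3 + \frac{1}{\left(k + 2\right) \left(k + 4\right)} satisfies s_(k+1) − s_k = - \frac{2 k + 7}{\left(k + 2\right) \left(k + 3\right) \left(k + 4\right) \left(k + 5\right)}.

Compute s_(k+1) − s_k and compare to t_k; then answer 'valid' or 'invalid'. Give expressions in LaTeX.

s_(k+1) = 3 + 1/((k + 3)*(k + 5))
s_(k+1) − s_k = (-2*k - 7)/(k**4 + 14*k**3 + 71*k**2 + 154*k + 120)
(s_(k+1) − s_k) − t_k = 0

valid (s_(k+1) − s_k reduces to t_k)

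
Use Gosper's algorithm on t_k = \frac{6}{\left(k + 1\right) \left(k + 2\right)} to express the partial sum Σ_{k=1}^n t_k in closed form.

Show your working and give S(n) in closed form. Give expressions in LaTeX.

S(n) = \frac{3 n}{n + 2}

t_(k+1)/t_k = (k + 1)/(k + 3).
Factor: A=k + 1; B=k + 3; C=1.
Solve (k + 1)·f(k+1) − (k + 2)·f(k) = 1.
deg f ≤ 1 (via 1,1,0).
Solve for f: f(k) = k (degree 1 ≤ 1).
Certificate R = B(k−1)f/C = k*(k + 2) gives s_k = 6*k/(k + 1).
Δs = 6/(k**2 + 3*k + 2), as required.
Σ_(k=1)^n t_k = s_(n+1) − s_(1) = (6*(n + 1)/(n + 2)) − (3), i.e. 3*n/(n + 2).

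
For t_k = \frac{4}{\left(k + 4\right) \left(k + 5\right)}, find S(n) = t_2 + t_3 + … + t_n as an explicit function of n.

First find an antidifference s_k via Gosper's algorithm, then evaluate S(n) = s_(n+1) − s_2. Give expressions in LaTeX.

S(n) = \frac{2 \left(n - 1\right)}{3 \left(n + 5\right)}

Ratio r(k) = (k + 4)/(k + 6).
Take A(k)=k + 4, B(k)=k + 6, C(k)=1.
Solve (k + 4)·f(k+1) − (k + 5)·f(k) = 1.
d = 1 from the (1,1,0) case.
Match coefficients ⇒ f(k) = k/4.
Certificate R = B(k−1)f/C = k*(k + 5)/4 gives s_k = k/(k + 4).
Δs = 4/(k**2 + 9*k + 20), as required.
Evaluate: s_(n+1) = (n + 1)/(n + 5); subtract s_(2) = 1/3 ⇒ S(n) = 2*(n - 1)/(3*(n + 5)).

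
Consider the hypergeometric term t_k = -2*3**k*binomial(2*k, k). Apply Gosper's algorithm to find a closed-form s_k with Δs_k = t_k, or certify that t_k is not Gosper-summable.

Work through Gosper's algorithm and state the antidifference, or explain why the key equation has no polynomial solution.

t_(k+1)/t_k = 6*(2*k + 1)/(k + 1).
Normal form (A,B,C) = (12*k + 6, k + 1, 1).
Key eq: (12*k + 6)·f(k+1) = (k)·f(k) + (1).
deg f ≤ -1 (via 1,1,0).
Bound -1 < 0, so the key equation has no polynomial solution.

not Gosper-summable; s_k does not exist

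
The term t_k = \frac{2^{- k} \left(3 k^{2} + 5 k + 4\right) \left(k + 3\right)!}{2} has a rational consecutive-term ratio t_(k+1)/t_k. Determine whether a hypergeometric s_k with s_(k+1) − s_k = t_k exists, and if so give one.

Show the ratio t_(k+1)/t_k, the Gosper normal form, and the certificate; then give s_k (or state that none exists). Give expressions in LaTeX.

s_k = 2^{- k} \left(3 k - 4\right) \left(k + 3\right)!

Ratio r(k) = (k + 4)*(5*k + 3*(k + 1)**2 + 9)/(2*(3*k**2 + 5*k + 4)).
Take A(k)=k/2 + 2, B(k)=1, C(k)=k**2 + 5*k/3 + 4/3.
Key eq: (k/2 + 2)·f(k+1) = (1)·f(k) + (k**2 + 5*k/3 + 4/3).
Degrees (1,0,2) ⇒ d ≤ 1.
Match coefficients ⇒ f(k) = 2*(3*k - 4)/3.
Certificate R = B(k−1)f/C = 2*(3*k - 4)/(3*k**2 + 5*k + 4) gives s_k = (3*k - 4)*factorial(k + 3)/2**k.
Check: Δs_k = (3*k**2 + 5*k + 4)*factorial(k + 3)/(2*2**k). ✓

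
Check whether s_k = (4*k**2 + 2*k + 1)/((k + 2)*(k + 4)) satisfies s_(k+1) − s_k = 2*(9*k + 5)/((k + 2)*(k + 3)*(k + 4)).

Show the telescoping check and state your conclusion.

s_(k+1) = (2*k + 4*(k + 1)**2 + 3)/((k + 3)*(k + 5))
s_(k+1) − s_k = (22*k**2 + 84*k + 41)/(k**4 + 14*k**3 + 71*k**2 + 154*k + 120)
(s_(k+1) − s_k) − t_k = (4*k**2 - 16*k - 9)/(k**4 + 14*k**3 + 71*k**2 + 154*k + 120)

Invalid: residual (4*k**2 - 16*k - 9)/(k**4 + 14*k**3 + 71*k**2 + 154*k + 120) ≠ 0.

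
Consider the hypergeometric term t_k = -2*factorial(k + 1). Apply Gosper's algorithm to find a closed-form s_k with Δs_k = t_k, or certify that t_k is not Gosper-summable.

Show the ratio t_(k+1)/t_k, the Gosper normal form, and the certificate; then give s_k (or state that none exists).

The ratio is k + 2.
A = k + 2, B = 1, C = 1.
Need (k + 2)·f(k+1) − (1)·f(k) = 1.
From deg A=1, deg B=0, deg C=0: d=-1.
Bound -1 < 0, so the key equation has no polynomial solution.

no hypergeometric antidifference exists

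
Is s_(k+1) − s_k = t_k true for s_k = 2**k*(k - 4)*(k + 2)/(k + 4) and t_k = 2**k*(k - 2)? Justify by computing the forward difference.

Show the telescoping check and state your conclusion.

Invalid: residual 2**(k + 1)*(-k**2 - k + 4)/(k**2 + 9*k + 20) ≠ 0.

s_(k+1) = 2**(k + 1)*(k**2 - 9)/(k + 5)
s_(k+1) − s_k = 2**k*(k**3 + 5*k**2 - 32)/(k**2 + 9*k + 20)
(s_(k+1) − s_k) − t_k = 2**(k + 1)*(-k**2 - k + 4)/(k**2 + 9*k + 20)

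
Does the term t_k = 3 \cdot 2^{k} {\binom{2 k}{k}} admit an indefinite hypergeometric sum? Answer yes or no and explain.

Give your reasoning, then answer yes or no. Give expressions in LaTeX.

No; the degree bound rules out any f.

Step 1: r(k) = 4*(2*k + 1)/(k + 1).
Take A(k)=8*k + 4, B(k)=k + 1, C(k)=1.
Set up (8*k + 4)·f(k+1) − (k)·f(k) − (1) = 0.
From deg A=1, deg B=1, deg C=0: d=-1.
d = -1 < 0 ⇒ no nonzero polynomial f; not summable.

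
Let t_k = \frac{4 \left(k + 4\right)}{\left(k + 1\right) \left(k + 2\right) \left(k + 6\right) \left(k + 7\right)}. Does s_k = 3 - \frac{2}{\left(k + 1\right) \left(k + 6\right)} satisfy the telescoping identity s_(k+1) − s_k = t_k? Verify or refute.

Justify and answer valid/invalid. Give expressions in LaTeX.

s_(k+1) = 3 - 2/((k + 2)*(k + 7))
s_(k+1) − s_k = 4*(k + 4)/(k**4 + 16*k**3 + 83*k**2 + 152*k + 84)
(s_(k+1) − s_k) − t_k = 0

Valid — Δs_k = t_k.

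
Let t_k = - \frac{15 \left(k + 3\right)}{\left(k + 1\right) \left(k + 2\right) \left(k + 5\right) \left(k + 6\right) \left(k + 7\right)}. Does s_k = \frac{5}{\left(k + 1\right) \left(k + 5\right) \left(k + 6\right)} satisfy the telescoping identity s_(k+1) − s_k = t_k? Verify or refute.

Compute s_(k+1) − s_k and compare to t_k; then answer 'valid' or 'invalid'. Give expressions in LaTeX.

Valid: the claim telescopes to t_k.

s_(k+1) = 5/((k + 2)*(k + 6)*(k + 7))
s_(k+1) − s_k = 15*(-k - 3)/(k**5 + 21*k**4 + 163*k**3 + 567*k**2 + 844*k + 420)
(s_(k+1) − s_k) − t_k = 0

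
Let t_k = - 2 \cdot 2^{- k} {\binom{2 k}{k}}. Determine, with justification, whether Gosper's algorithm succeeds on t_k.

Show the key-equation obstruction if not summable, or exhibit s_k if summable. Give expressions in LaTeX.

The ratio is (2*k + 1)/(k + 1).
Gosper form: A/B · C(k+1)/C(k) with A=2*k + 1, B=k + 1, C=1.
f must satisfy (2*k + 1)·f(k+1) − (k)·f(k) = 1.
Degrees (1,1,0) ⇒ d ≤ -1.
d = -1 < 0 ⇒ no nonzero polynomial f; not summable.

No; the degree bound rules out any f.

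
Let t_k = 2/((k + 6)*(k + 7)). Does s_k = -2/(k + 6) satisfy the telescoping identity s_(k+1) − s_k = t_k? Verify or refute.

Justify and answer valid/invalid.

Valid — Δs_k = t_k.

s_(k+1) = -2/(k + 7)
s_(k+1) − s_k = 2/((k + 6)*(k + 7))
(s_(k+1) − s_k) − t_k = 0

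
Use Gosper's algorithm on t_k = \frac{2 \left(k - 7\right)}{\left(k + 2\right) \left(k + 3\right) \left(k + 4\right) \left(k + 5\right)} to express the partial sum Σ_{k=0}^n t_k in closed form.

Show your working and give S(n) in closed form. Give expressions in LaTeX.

The ratio is (k - 6)*(k + 2)/((k - 7)*(k + 6)).
Factor: A=k + 2; B=k + 6; C=k - 7.
Need (k + 2)·f(k+1) − (k + 5)·f(k) = k - 7.
Degrees (1,1,1) ⇒ d ≤ 3.
Coefficient equations give f(k) = -k*(k**2 + 9*k + 32)/12.
Get s_k = R·t_k = k*(-k**2 - 9*k - 32)/(6*(k + 2)*(k + 3)*(k + 4)) with R(k) = B(k−1)f(k)/C(k) = -k*(k + 5)*(k**2 + 9*k + 32)/(12*(k - 7)).
Δs = 2*(k - 7)/(k**4 + 14*k**3 + 71*k**2 + 154*k + 120), as required.
s_(n+1) = (-n**3 - 12*n**2 - 53*n - 42)/(6*(n**3 + 12*n**2 + 47*n + 60)) and s_(0) = 0, so S(n) = (-n**3 - 12*n**2 - 53*n - 42)/(6*(n**3 + 12*n**2 + 47*n + 60)).

S(n) = \frac{- n^{3} - 12 n^{2} - 53 n - 42}{6 \left(n^{3} + 12 n^{2} + 47 n + 60\right)}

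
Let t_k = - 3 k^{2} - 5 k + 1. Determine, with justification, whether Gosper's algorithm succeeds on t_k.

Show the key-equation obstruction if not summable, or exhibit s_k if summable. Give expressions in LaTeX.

Step 1: r(k) = (3*k**2 + 11*k + 7)/(3*k**2 + 5*k - 1).
Take A(k)=1, B(k)=1, C(k)=k**2 + 5*k/3 - 1/3.
Solve (1)·f(k+1) − (1)·f(k) = k**2 + 5*k/3 - 1/3.
Degrees (0,0,2) ⇒ d ≤ 3.
Coefficient equations give f(k) = k*(k**2 + k - 3)/3.
Get s_k = R·t_k = k*(-k**2 - k + 3) with R(k) = B(k−1)f(k)/C(k) = k*(k**2 + k - 3)/(3*k**2 + 5*k - 1).
s_(k+1) − s_k = -3*k**2 - 5*k + 1 = t_k.

Yes. s_k = k \left(- k^{2} - k + 3\right).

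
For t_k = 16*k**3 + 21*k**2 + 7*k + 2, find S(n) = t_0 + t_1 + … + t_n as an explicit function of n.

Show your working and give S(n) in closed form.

S(n) = 4*n**4 + 15*n**3 + 18*n**2 + 9*n + 2

Ratio r(k) = (16*k**3 + 69*k**2 + 97*k + 46)/(16*k**3 + 21*k**2 + 7*k + 2).
Gosper form: A/B · C(k+1)/C(k) with A=1, B=1, C=k**3 + 21*k**2/16 + 7*k/16 + 1/8.
f must satisfy (1)·f(k+1) − (1)·f(k) = k**3 + 21*k**2/16 + 7*k/16 + 1/8.
From deg A=0, deg B=0, deg C=3: d=4.
Solve for f: f(k) = k*(k + 1)*(4*k**2 - 5*k + 2)/16 (degree 4 ≤ 4).
Then R = B(k−1)f/C = k*(4*k**2 - 5*k + 2)/(16*k**2 + 5*k + 2), so s_k = R(k)·t_k = k*(4*k**3 - k**2 - 3*k + 2).
Δs = 16*k**3 + 21*k**2 + 7*k + 2, as required.
Evaluate: s_(n+1) = 4*n**4 + 15*n**3 + 18*n**2 + 9*n + 2; subtract s_(0) = 0 ⇒ S(n) = 4*n**4 + 15*n**3 + 18*n**2 + 9*n + 2.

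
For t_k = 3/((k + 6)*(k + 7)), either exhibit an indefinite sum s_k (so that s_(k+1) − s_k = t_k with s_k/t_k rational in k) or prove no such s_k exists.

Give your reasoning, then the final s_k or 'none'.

r(k) = (k + 6)/(k + 8) after simplifying.
So A=k + 6 and B=k + 8, with C=1.
Need (k + 6)·f(k+1) − (k + 7)·f(k) = 1.
d = 1 from the (1,1,0) case.
Solve for f: f(k) = k/6 (degree 1 ≤ 1).
So s_k = (B(k−1)f/C)·t_k = (k*(k + 7)/6)·t_k = k/(2*(k + 6)).
Verify: 3/(k**2 + 13*k + 42) matches t_k.

s_k = k/(2*(k + 6))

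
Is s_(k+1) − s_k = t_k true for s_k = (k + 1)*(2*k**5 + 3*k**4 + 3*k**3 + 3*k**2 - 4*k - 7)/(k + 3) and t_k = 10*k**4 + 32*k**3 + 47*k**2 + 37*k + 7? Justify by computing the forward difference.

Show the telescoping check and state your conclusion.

s_(k+1) = k*(2*k**5 + 17*k**4 + 61*k**3 + 120*k**2 + 133*k + 66)/(k + 4)
s_(k+1) − s_k = (10*k**6 + 86*k**5 + 273*k**4 + 470*k**3 + 480*k**2 + 249*k + 28)/(k**2 + 7*k + 12)
(s_(k+1) − s_k) − t_k = 2*(-8*k**5 - 59*k**4 - 140*k**3 - 175*k**2 - 122*k - 28)/(k**2 + 7*k + 12)

Invalid: residual 2*(-8*k**5 - 59*k**4 - 140*k**3 - 175*k**2 - 122*k - 28)/(k**2 + 7*k + 12) ≠ 0.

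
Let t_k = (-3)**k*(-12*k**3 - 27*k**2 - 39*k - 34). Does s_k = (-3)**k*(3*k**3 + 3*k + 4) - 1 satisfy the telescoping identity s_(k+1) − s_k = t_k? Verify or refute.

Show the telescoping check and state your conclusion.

s_(k+1) = (-3)**(k + 1)*(3*k + 3*(k + 1)**3 + 7) - 1
s_(k+1) − s_k = (-3)**k*(-12*k**3 - 27*k**2 - 39*k - 34)
(s_(k+1) − s_k) − t_k = 0

valid (s_(k+1) − s_k reduces to t_k)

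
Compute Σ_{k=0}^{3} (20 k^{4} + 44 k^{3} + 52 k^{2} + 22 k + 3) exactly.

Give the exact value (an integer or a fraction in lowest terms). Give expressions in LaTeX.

The ratio is (20*k**4 + 124*k**3 + 304*k**2 + 338*k + 141)/(20*k**4 + 44*k**3 + 52*k**2 + 22*k + 3).
A = 1, B = 1, C = k**4 + 11*k**3/5 + 13*k**2/5 + 11*k/10 + 3/20.
Need (1)·f(k+1) − (1)·f(k) = k**4 + 11*k**3/5 + 13*k**2/5 + 11*k/10 + 3/20.
deg f ≤ 5 (via 0,0,4).
Match coefficients ⇒ f(k) = k**2*(4*k**3 + k**2 + 2*k - 4)/20.
Get s_k = R·t_k = k**2*(4*k**3 + k**2 + 2*k - 4) with R(k) = B(k−1)f(k)/C(k) = k**2*(4*k**3 + k**2 + 2*k - 4)/(20*k**4 + 44*k**3 + 52*k**2 + 22*k + 3).
Δs = 20*k**4 + 44*k**3 + 52*k**2 + 22*k + 3, as required.
Sum = s_(4) − s_(0); s_(4) = 4416, s_(0) = 0 ⇒ 4416.

Σ = 4416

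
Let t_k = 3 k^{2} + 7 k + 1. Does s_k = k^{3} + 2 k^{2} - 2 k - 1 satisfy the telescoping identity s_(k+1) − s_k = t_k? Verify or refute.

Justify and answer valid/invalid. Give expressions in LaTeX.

s_(k+1) = k*(k**2 + 5*k + 5)
s_(k+1) − s_k = 3*k**2 + 7*k + 1
(s_(k+1) − s_k) − t_k = 0

Valid: the claim telescopes to t_k.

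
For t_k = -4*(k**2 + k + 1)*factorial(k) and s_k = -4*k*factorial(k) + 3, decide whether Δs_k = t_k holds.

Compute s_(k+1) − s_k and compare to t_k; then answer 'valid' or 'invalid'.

Valid — Δs_k = t_k.

s_(k+1) = -4*(k + 1)*factorial(k + 1) + 3
s_(k+1) − s_k = -4*(k**2 + k + 1)*factorial(k)
(s_(k+1) − s_k) − t_k = 0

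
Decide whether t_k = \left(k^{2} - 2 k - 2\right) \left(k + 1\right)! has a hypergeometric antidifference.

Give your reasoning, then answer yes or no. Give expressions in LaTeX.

t_(k+1)/t_k = (k + 2)*(2*k - (k + 1)**2 + 4)/(-k**2 + 2*k + 2).
Take A(k)=k + 2, B(k)=1, C(k)=k**2 - 2*k - 2.
Solve (k + 2)·f(k+1) − (1)·f(k) = k**2 - 2*k - 2.
Degrees (1,0,2) ⇒ d ≤ 1.
Match coefficients ⇒ f(k) = k - 4.
Then R = B(k−1)f/C = (k - 4)/(k**2 - 2*k - 2), so s_k = R(k)·t_k = (k - 4)*factorial(k + 1).
Check: Δs_k = (k**2 - 2*k - 2)*factorial(k + 1). ✓

Yes. s_k = \left(k - 4\right) \left(k + 1\right)!.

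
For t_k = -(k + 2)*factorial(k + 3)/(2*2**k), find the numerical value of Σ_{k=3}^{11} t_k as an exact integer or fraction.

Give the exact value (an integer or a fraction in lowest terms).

Σ = -638512695/2

Compute t_(k+1)/t_k: get (k + 3)*(k + 4)/(2*(k + 2)).
Gosper form: A/B · C(k+1)/C(k) with A=k/2 + 2, B=1, C=k + 2.
Set up (k/2 + 2)·f(k+1) − (1)·f(k) − (k + 2) = 0.
d = 0 from the (1,0,1) case.
Match coefficients ⇒ f(k) = 2.
Certificate R = B(k−1)f/C = 2/(k + 2) gives s_k = -factorial(k + 3)/2**k.
Check: Δs_k = -(k + 2)*factorial(k + 3)/(2*2**k). ✓
Telescoping: Σ = s_(12) − s_(3) = -638512875/2 − (-90) = -638512695/2.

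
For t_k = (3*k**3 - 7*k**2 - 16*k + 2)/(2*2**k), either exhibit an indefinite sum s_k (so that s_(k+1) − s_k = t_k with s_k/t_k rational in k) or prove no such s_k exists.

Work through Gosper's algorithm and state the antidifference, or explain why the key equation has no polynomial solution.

s_k = (-3*k**3 - 2*k**2 + 3*k - 4)/2**k

Compute t_(k+1)/t_k: get (3*k**3 + 2*k**2 - 21*k - 18)/(2*(3*k**3 - 7*k**2 - 16*k + 2)).
Factor: A=1/2; B=1; C=k**3 - 7*k**2/3 - 16*k/3 + 2/3.
Key eq: (1/2)·f(k+1) = (1)·f(k) + (k**3 - 7*k**2/3 - 16*k/3 + 2/3).
d = 3 from the (0,0,3) case.
Match coefficients ⇒ f(k) = -2*(3*k**3 + 2*k**2 - 3*k + 4)/3.
So s_k = (B(k−1)f/C)·t_k = (-2*(3*k**3 + 2*k**2 - 3*k + 4)/(3*k**3 - 7*k**2 - 16*k + 2))·t_k = (-3*k**3 - 2*k**2 + 3*k - 4)/2**k.
Check: Δs_k = (3*k**3 - 7*k**2 - 16*k + 2)/(2*2**k). ✓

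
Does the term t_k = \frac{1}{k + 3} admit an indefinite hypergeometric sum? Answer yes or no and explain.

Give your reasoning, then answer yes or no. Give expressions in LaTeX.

The ratio is (k + 3)/(k + 4).
Normal form (A,B,C) = (k + 3, k + 4, 1).
Set up (k + 3)·f(k+1) − (k + 3)·f(k) − (1) = 0.
Bound: deg f ≤ 0.
Generic f = c0 gives residual -1; -1 = 0 cannot hold, so t_k is not Gosper-summable.

No — key equation has no polynomial f.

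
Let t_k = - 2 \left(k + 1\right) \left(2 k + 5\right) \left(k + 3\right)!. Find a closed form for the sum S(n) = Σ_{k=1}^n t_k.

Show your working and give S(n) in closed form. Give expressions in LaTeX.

t_(k+1)/t_k = (k + 2)*(k + 4)*(2*k + 7)/((k + 1)*(2*k + 5)).
Normal form (A,B,C) = (k + 4, 1, k**2 + 7*k/2 + 5/2).
Need (k + 4)·f(k+1) − (1)·f(k) = k**2 + 7*k/2 + 5/2.
d = 1 from the (1,0,2) case.
A polynomial solution: f(k) = (2*k - 1)/2.
Get s_k = R·t_k = -2*(2*k - 1)*factorial(k + 3) with R(k) = B(k−1)f(k)/C(k) = (2*k - 1)/((k + 1)*(2*k + 5)).
Δs = -2*(k + 1)*(2*k + 5)*factorial(k + 3), as required.
Σ_(k=1)^n t_k = s_(n+1) − s_(1) = (-2*(2*n + 1)*factorial(n + 4)) − (-48), i.e. -4*n*factorial(n + 4) - 2*factorial(n + 4) + 48.

S(n) = - 4 n \left(n + 4\right)! - 2 \left(n + 4\right)! + 48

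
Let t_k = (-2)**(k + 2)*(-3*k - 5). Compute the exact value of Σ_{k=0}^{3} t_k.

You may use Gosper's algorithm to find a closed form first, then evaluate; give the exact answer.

Σ = 316

The ratio is 2*(-3*k - 8)/(3*k + 5).
Take A(k)=-2, B(k)=1, C(k)=k + 5/3.
Solve (-2)·f(k+1) − (1)·f(k) = k + 5/3.
Degrees (0,0,1) ⇒ d ≤ 1.
A polynomial solution: f(k) = -(k + 1)/3.
R(k) = B(k−1)·f(k)/C(k) = -(k + 1)/(3*k + 5); s_k = R·t_k = (-2)**(k + 2)*(k + 1).
Verify: (-2)**(k + 2)*(-3*k - 5) matches t_k.
Evaluate s at k=4 and k=0: 320 and 4; difference 316.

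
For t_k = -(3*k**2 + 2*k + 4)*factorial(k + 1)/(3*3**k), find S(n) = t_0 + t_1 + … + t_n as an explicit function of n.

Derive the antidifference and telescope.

S(n) = (6*3**n - 3*n**3*factorial(n) - 14*n**2*factorial(n) - 21*n*factorial(n) - 10*factorial(n))/(3*3**n)

Compute t_(k+1)/t_k: get (k + 2)*(2*k + 3*(k + 1)**2 + 6)/(3*(3*k**2 + 2*k + 4)).
A = k/3 + 2/3, B = 1, C = k**2 + 2*k/3 + 4/3.
Need (k/3 + 2/3)·f(k+1) − (1)·f(k) = k**2 + 2*k/3 + 4/3.
Bound: deg f ≤ 1.
Match coefficients ⇒ f(k) = 3*k + 2.
Get s_k = R·t_k = -(3*k + 2)*factorial(k + 1)/3**k with R(k) = B(k−1)f(k)/C(k) = 3*(3*k + 2)/(3*k**2 + 2*k + 4).
Check: Δs_k = -(3*k**2 + 2*k + 4)*factorial(k + 1)/(3*3**k). ✓
Σ_(k=0)^n t_k = s_(n+1) − s_(0) = (-3**(-n - 1)*(3*n + 5)*factorial(n + 2)) − (-2), i.e. (6*3**n - 3*n**3*factorial(n) - 14*n**2*factorial(n) - 21*n*factorial(n) - 10*factorial(n))/(3*3**n).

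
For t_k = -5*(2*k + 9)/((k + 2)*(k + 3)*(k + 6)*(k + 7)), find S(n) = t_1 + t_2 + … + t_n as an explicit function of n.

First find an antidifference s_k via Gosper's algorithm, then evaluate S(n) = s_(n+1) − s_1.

S(n) = 5*n*(-n - 10)/(21*(n**2 + 10*n + 21))

Step 1: r(k) = (k + 2)*(k + 6)*(2*k + 11)/((k + 4)*(k + 8)*(2*k + 9)).
Normal form (A,B,C) = (k + 2, k + 8, k**3 + 27*k**2/2 + 121*k/2 + 90).
Key eq: (k + 2)·f(k+1) = (k + 7)·f(k) + (k**3 + 27*k**2/2 + 121*k/2 + 90).
deg f ≤ 5 (via 1,1,3).
Solve for f: f(k) = k*(k + 3)*(k + 4)*(k + 5)*(k + 8)/24 (degree 5 ≤ 5).
So s_k = (B(k−1)f/C)·t_k = (k*(k + 3)*(k + 7)*(k + 8)/(12*(2*k + 9)))·t_k = 5*k*(-k - 8)/(12*(k**2 + 8*k + 12)).
Verify: 5*(-2*k - 9)/(k**4 + 18*k**3 + 113*k**2 + 288*k + 252) matches t_k.
s_(n+1) = 5*(-n**2 - 10*n - 9)/(12*(n**2 + 10*n + 21)) and s_(1) = -5/28, so S(n) = 5*n*(-n - 10)/(21*(n**2 + 10*n + 21)).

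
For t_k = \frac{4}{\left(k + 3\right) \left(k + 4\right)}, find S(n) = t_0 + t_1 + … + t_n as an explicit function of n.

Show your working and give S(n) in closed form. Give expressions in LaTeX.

S(n) = \frac{4 \left(n + 1\right)}{3 \left(n + 4\right)}

The ratio is (k + 3)/(k + 5).
So A=k + 3 and B=k + 5, with C=1.
Key eq: (k + 3)·f(k+1) = (k + 4)·f(k) + (1).
From deg A=1, deg B=1, deg C=0: d=1.
Solving with deg f ≤ 1: f(k) = k/3.
So s_k = (B(k−1)f/C)·t_k = (k*(k + 4)/3)·t_k = 4*k/(3*(k + 3)).
Check: Δs_k = 4/(k**2 + 7*k + 12). ✓
Telescope: S(n) = s_(n+1) − s_(0) = 4*(n + 1)/(3*(n + 4)) − (0) = 4*(n + 1)/(3*(n + 4)).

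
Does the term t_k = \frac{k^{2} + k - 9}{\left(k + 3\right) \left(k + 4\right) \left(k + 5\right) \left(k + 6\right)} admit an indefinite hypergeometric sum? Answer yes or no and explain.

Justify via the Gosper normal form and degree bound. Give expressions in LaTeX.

Yes. s_k = \frac{k \left(k^{2} - 18 k - 73\right)}{30 \left(k + 3\right) \left(k + 4\right) \left(k + 5\right)}.

t_(k+1)/t_k = (k + 3)*(k + (k + 1)**2 - 8)/((k + 7)*(k**2 + k - 9)).
Normal form (A,B,C) = (k + 3, k + 7, k**2 + k - 9).
Key eq: (k + 3)·f(k+1) = (k + 6)·f(k) + (k**2 + k - 9).
Bound: deg f ≤ 3.
Solving with deg f ≤ 3: f(k) = k*(k**2 - 18*k - 73)/30.
Then R = B(k−1)f/C = k*(k + 6)*(k**2 - 18*k - 73)/(30*(k**2 + k - 9)), so s_k = R(k)·t_k = k*(k**2 - 18*k - 73)/(30*(k + 3)*(k + 4)*(k + 5)).
s_(k+1) − s_k = (k**2 + k - 9)/(k**4 + 18*k**3 + 119*k**2 + 342*k + 360) = t_k.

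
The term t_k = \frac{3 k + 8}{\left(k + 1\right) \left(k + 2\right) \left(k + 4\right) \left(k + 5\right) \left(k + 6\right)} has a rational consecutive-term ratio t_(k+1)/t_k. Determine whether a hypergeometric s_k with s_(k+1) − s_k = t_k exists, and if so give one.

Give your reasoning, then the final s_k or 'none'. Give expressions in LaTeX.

r(k) = (k + 1)*(k + 4)*(3*k + 11)/((k + 3)*(k + 7)*(3*k + 8)) after simplifying.
Gosper form: A/B · C(k+1)/C(k) with A=k + 1, B=k + 7, C=k**2 + 17*k/3 + 8.
Solve (k + 1)·f(k+1) − (k + 6)·f(k) = k**2 + 17*k/3 + 8.
d = 5 from the (1,1,2) case.
Match coefficients ⇒ f(k) = k*(k + 2)*(k + 3)*(k**2 + 10*k + 29)/60.
R(k) = B(k−1)·f(k)/C(k) = k*(k + 2)*(k + 6)*(k**2 + 10*k + 29)/(20*(3*k + 8)); s_k = R·t_k = k*(k**2 + 10*k + 29)/(20*(k**3 + 10*k**2 + 29*k + 20)).
Δs = (3*k + 8)/(k**5 + 18*k**4 + 121*k**3 + 372*k**2 + 508*k + 240), as required.

s_k = \frac{k \left(k^{2} + 10 k + 29\right)}{20 \left(k^{3} + 10 k^{2} + 29 k + 20\right)}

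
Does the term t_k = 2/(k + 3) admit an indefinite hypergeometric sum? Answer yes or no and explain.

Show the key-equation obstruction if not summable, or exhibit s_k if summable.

No; the coefficient equations for f are inconsistent.

t_(k+1)/t_k = (k + 3)/(k + 4).
Normal form (A,B,C) = (k + 3, k + 4, 1).
f must satisfy (k + 3)·f(k+1) − (k + 3)·f(k) = 1.
Bound: deg f ≤ 0.
f = c0 ⇒ A·f(k+1) − B(k−1)·f(k) − C = -1. The system {-1 = 0} is inconsistent; no antidifference.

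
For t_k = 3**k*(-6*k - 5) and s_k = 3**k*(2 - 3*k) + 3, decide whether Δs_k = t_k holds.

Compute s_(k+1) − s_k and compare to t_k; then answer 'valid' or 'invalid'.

s_(k+1) = -3*3**k*(3*k + 1) + 3
s_(k+1) − s_k = 3**k*(-6*k - 5)
(s_(k+1) − s_k) − t_k = 0

valid (s_(k+1) − s_k reduces to t_k)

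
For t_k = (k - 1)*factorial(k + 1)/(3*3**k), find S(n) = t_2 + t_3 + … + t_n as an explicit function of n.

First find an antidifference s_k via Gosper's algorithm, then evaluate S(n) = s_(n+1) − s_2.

S(n) = -2/3 + factorial(n + 2)/(3*3**n)

Ratio r(k) = k*(k + 2)/(3*(k - 1)).
A = k/3 + 2/3, B = 1, C = k - 1.
Need (k/3 + 2/3)·f(k+1) − (1)·f(k) = k - 1.
From deg A=1, deg B=0, deg C=1: d=0.
Solving with deg f ≤ 0: f(k) = 3.
Then R = B(k−1)f/C = 3/(k - 1), so s_k = R(k)·t_k = factorial(k + 1)/3**k.
s_(k+1) − s_k = (k - 1)*factorial(k + 1)/(3*3**k) = t_k.
Telescope: S(n) = s_(n+1) − s_(2) = 3**(-n - 1)*factorial(n + 2) − (2/3) = -2/3 + factorial(n + 2)/(3*3**n).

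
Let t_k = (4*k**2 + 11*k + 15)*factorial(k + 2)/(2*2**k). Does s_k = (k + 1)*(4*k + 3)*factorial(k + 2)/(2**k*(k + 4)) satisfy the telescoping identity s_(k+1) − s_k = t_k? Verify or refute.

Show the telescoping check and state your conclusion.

Invalid: residual -3*(4*k**3 + 27*k**2 + 51*k + 54)*factorial(k + 2)/(2*2**k*(k + 4)*(k + 5)) ≠ 0.

s_(k+1) = (k + 2)*(4*k + 7)*factorial(k + 3)/(2*2**k*(k + 5))
s_(k+1) − s_k = (4*k**4 + 35*k**3 + 113*k**2 + 202*k + 138)*factorial(k + 2)/(2*2**k*(k + 4)*(k + 5))
(s_(k+1) − s_k) − t_k = -3*(4*k**3 + 27*k**2 + 51*k + 54)*factorial(k + 2)/(2*2**k*(k + 4)*(k + 5))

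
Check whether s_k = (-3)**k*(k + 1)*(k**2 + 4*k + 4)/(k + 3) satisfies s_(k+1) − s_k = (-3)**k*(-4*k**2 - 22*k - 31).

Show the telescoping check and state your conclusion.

s_(k+1) = (-3)**(k + 1)*(k + 2)*(4*k + (k + 1)**2 + 8)/(k + 4)
s_(k+1) − s_k = (-3)**k*(-4*k**4 - 42*k**3 - 163*k**2 - 279*k - 178)/(k**2 + 7*k + 12)
(s_(k+1) − s_k) − t_k = (-3)**k*(8*k**3 + 70*k**2 + 202*k + 194)/(k**2 + 7*k + 12)

Invalid: residual (-3)**k*(8*k**3 + 70*k**2 + 202*k + 194)/(k**2 + 7*k + 12) ≠ 0.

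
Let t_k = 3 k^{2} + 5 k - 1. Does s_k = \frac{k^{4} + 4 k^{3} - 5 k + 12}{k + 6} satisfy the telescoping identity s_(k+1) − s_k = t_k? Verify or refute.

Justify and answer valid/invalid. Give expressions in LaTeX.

Invalid: residual \frac{6 \left(- k^{3} - 11 k^{2} - 16 k + 5\right)}{k^{2} + 13 k + 42} ≠ 0.

s_(k+1) = (-5*k + (k + 1)**4 + 4*(k + 1)**3 + 7)/(k + 7)
s_(k+1) − s_k = (3*k**4 + 38*k**3 + 124*k**2 + 101*k - 12)/(k**2 + 13*k + 42)
(s_(k+1) − s_k) − t_k = 6*(-k**3 - 11*k**2 - 16*k + 5)/(k**2 + 13*k + 42)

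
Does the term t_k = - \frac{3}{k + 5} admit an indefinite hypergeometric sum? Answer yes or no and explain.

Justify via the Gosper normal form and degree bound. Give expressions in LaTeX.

Ratio r(k) = (k + 5)/(k + 6).
So A=k + 5 and B=k + 6, with C=1.
Key eq: (k + 5)·f(k+1) = (k + 5)·f(k) + (1).
deg f ≤ 0 (via 1,1,0).
Write f(k) = c0. Then LHS − RHS = -1, requiring -1 = 0: contradictory. No certificate.

No — the linear system for f has no solution.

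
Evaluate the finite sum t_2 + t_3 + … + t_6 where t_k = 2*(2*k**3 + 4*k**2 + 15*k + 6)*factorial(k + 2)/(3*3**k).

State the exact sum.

The ratio is (2*k**4 + 16*k**3 + 59*k**2 + 114*k + 81)/(3*(2*k**3 + 4*k**2 + 15*k + 6)).
Normal form (A,B,C) = (k/3 + 1, 1, k**3 + 2*k**2 + 15*k/2 + 3).
Need (k/3 + 1)·f(k+1) − (1)·f(k) = k**3 + 2*k**2 + 15*k/2 + 3.
deg f ≤ 2 (via 1,0,3).
Coefficient equations give f(k) = 3*(2*k**2 + 1)/2.
Get s_k = R·t_k = 2*(2*k**2 + 1)*factorial(k + 2)/3**k with R(k) = B(k−1)f(k)/C(k) = 3*(2*k**2 + 1)/(2*k**3 + 4*k**2 + 15*k + 6).
Check: Δs_k = 2*(2*k**3 + 4*k**2 + 15*k + 6)*factorial(k + 2)/(3*3**k). ✓
Σ_(k=2)^(6) t_k = s_(7) − s_(2) = 98560/3 − (48) = 98416/3.

Σ = 98416/3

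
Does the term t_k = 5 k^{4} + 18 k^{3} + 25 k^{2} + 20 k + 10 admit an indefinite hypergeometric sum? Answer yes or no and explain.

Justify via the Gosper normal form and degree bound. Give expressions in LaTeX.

Yes. s_k = k \left(k^{4} + 2 k^{3} + k^{2} + 2 k + 4\right).

t_(k+1)/t_k = (5*k**4 + 38*k**3 + 109*k**2 + 144*k + 78)/(5*k**4 + 18*k**3 + 25*k**2 + 20*k + 10).
Gosper form: A/B · C(k+1)/C(k) with A=1, B=1, C=k**4 + 18*k**3/5 + 5*k**2 + 4*k + 2.
f must satisfy (1)·f(k+1) − (1)·f(k) = k**4 + 18*k**3/5 + 5*k**2 + 4*k + 2.
Degrees (0,0,4) ⇒ d ≤ 5.
A polynomial solution: f(k) = k*(k**4 + 2*k**3 + k**2 + 2*k + 4)/5.
Get s_k = R·t_k = k*(k**4 + 2*k**3 + k**2 + 2*k + 4) with R(k) = B(k−1)f(k)/C(k) = k*(k**4 + 2*k**3 + k**2 + 2*k + 4)/(5*k**4 + 18*k**3 + 25*k**2 + 20*k + 10).
Δs = 5*k**4 + 18*k**3 + 25*k**2 + 20*k + 10, as required.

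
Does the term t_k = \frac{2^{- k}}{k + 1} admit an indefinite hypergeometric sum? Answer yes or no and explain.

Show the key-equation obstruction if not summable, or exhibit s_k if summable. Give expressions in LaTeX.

No; the degree bound rules out any f.

Ratio r(k) = (k + 1)/(2*(k + 2)).
Factor: A=k/2 + 1/2; B=k + 2; C=1.
Key eq: (k/2 + 1/2)·f(k+1) = (k + 1)·f(k) + (1).
d = -1 from the (1,1,0) case.
Bound -1 < 0, so the key equation has no polynomial solution.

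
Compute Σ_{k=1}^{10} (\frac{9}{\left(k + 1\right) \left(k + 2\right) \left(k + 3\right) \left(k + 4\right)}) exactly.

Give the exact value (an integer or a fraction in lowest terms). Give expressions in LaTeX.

The ratio is (k + 1)/(k + 5).
Factor: A=k + 1; B=k + 5; C=1.
Set up (k + 1)·f(k+1) − (k + 4)·f(k) − (1) = 0.
Bound: deg f ≤ 3.
Match coefficients ⇒ f(k) = k*(k**2 + 6*k + 11)/18.
R(k) = B(k−1)·f(k)/C(k) = k*(k + 4)*(k**2 + 6*k + 11)/18; s_k = R·t_k = k*(k**2 + 6*k + 11)/(2*(k + 1)*(k + 2)*(k + 3)).
Δs = 9/(k**4 + 10*k**3 + 35*k**2 + 50*k + 24), as required.
Evaluate s at k=11 and k=1: 363/728 and 3/8; difference 45/364.

Σ = 45/364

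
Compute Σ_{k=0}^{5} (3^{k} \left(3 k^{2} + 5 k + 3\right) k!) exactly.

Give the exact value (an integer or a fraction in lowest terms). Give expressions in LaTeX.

r(k) = 3*(3*k**3 + 14*k**2 + 22*k + 11)/(3*k**2 + 5*k + 3) after simplifying.
A = 3*k + 3, B = 1, C = k**2 + 5*k/3 + 1.
Solve (3*k + 3)·f(k+1) − (1)·f(k) = k**2 + 5*k/3 + 1.
Degrees (1,0,2) ⇒ d ≤ 1.
Solving with deg f ≤ 1: f(k) = k/3.
Get s_k = R·t_k = 3**k*k*factorial(k) with R(k) = B(k−1)f(k)/C(k) = k/(3*k**2 + 5*k + 3).
s_(k+1) − s_k = 3**k*(3*k**2 + 5*k + 3)*factorial(k) = t_k.
Evaluate s at k=6 and k=0: 3149280 and 0; difference 3149280.

Σ = 3149280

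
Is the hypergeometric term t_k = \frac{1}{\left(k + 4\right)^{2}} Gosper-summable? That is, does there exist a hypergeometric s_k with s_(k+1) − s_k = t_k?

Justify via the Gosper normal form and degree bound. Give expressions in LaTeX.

t_(k+1)/t_k = (k + 4)**2/(k + 5)**2.
A = k**2 + 8*k + 16, B = k**2 + 10*k + 25, C = 1.
Solve (k**2 + 8*k + 16)·f(k+1) − (k**2 + 8*k + 16)·f(k) = 1.
deg f ≤ 0 (via 2,2,0).
Write f(k) = c0. Then LHS − RHS = -1, requiring -1 = 0: contradictory. No certificate.

No — t_k has no hypergeometric antidifference.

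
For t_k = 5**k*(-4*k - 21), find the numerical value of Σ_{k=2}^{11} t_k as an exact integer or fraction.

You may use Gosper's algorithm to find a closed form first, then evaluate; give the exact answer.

Σ = -3906249850

The ratio is 5*(4*k + 25)/(4*k + 21).
A = 5, B = 1, C = k + 21/4.
f must satisfy (5)·f(k+1) − (1)·f(k) = k + 21/4.
d = 1 from the (0,0,1) case.
Solve for f: f(k) = (k + 4)/4 (degree 1 ≤ 1).
So s_k = (B(k−1)f/C)·t_k = ((k + 4)/(4*k + 21))·t_k = 5**k*(-k - 4).
Δs = 5**k*(-4*k - 21), as required.
Sum = s_(12) − s_(2); s_(12) = -3906250000, s_(2) = -150 ⇒ -3906249850.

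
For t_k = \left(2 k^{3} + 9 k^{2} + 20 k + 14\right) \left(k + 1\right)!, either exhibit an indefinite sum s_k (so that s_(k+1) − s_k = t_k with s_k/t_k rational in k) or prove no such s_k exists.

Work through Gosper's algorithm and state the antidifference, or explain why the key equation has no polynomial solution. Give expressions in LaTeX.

r(k) = (2*k**4 + 19*k**3 + 74*k**2 + 133*k + 90)/(2*k**3 + 9*k**2 + 20*k + 14) after simplifying.
Factor: A=k + 2; B=1; C=k**3 + 9*k**2/2 + 10*k + 7.
Key eq: (k + 2)·f(k+1) = (1)·f(k) + (k**3 + 9*k**2/2 + 10*k + 7).
Bound: deg f ≤ 2.
Match coefficients ⇒ f(k) = (2*k**2 + 3*k + 4)/2.
Get s_k = R·t_k = (2*k**2 + 3*k + 4)*factorial(k + 1) with R(k) = B(k−1)f(k)/C(k) = (2*k**2 + 3*k + 4)/(2*k**3 + 9*k**2 + 20*k + 14).
Check: Δs_k = (2*k**3 + 9*k**2 + 20*k + 14)*factorial(k + 1). ✓

s_k = \left(2 k^{2} + 3 k + 4\right) \left(k + 1\right)!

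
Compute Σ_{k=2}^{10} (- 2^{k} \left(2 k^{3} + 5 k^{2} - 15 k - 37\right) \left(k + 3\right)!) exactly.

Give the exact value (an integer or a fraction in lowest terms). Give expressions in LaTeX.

Σ = -15175996932098400

r(k) = 2*(2*k**4 + 19*k**3 + 45*k**2 - 41*k - 180)/(2*k**3 + 5*k**2 - 15*k - 37) after simplifying.
Take A(k)=2*k + 8, B(k)=1, C(k)=k**3 + 5*k**2/2 - 15*k/2 - 37/2.
Need (2*k + 8)·f(k+1) − (1)·f(k) = k**3 + 5*k**2/2 - 15*k/2 - 37/2.
Bound: deg f ≤ 2.
Coefficient equations give f(k) = (k**2 - 3*k - 3)/2.
Then R = B(k−1)f/C = (k**2 - 3*k - 3)/(2*k**3 + 5*k**2 - 15*k - 37), so s_k = R(k)·t_k = 2**k*(-k**2 + 3*k + 3)*factorial(k + 3).
Δs = -2**k*(2*k**3 + 5*k**2 - 15*k - 37)*factorial(k + 3), as required.
Telescoping: Σ = s_(11) − s_(2) = -15175996932096000 − (2400) = -15175996932098400.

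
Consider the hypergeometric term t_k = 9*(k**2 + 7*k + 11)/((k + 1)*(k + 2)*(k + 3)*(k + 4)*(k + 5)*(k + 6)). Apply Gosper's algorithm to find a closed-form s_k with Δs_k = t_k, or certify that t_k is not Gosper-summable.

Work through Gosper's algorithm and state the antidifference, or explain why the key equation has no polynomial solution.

Step 1: r(k) = (k + 1)*(7*k + (k + 1)**2 + 18)/((k + 7)*(k**2 + 7*k + 11)).
Gosper form: A/B · C(k+1)/C(k) with A=k + 1, B=k + 7, C=k**2 + 7*k + 11.
f must satisfy (k + 1)·f(k+1) − (k + 6)·f(k) = k**2 + 7*k + 11.
d = 5 from the (1,1,2) case.
Match coefficients ⇒ f(k) = k*(k + 2)*(k + 4)*(k**2 + 9*k + 23)/45.
R(k) = B(k−1)·f(k)/C(k) = k*(k + 2)*(k + 4)*(k + 6)*(k**2 + 9*k + 23)/(45*(k**2 + 7*k + 11)); s_k = R·t_k = k*(k**2 + 9*k + 23)/(5*(k**3 + 9*k**2 + 23*k + 15)).
Verify: 9*(k**2 + 7*k + 11)/(k**6 + 21*k**5 + 175*k**4 + 735*k**3 + 1624*k**2 + 1764*k + 720) matches t_k.

s_k = k*(k**2 + 9*k + 23)/(5*(k**3 + 9*k**2 + 23*k + 15))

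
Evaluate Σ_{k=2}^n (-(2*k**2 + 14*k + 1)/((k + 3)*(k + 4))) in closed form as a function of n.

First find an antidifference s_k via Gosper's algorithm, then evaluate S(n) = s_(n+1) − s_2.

Ratio r(k) = (k + 3)*(14*k + 2*(k + 1)**2 + 15)/((k + 5)*(2*k**2 + 14*k + 1)).
A = k + 3, B = k + 5, C = k**2 + 7*k + 1/2.
Key eq: (k + 3)·f(k+1) = (k + 4)·f(k) + (k**2 + 7*k + 1/2).
d = 2 from the (1,1,2) case.
Coefficient equations give f(k) = k*(6*k - 5)/6.
Then R = B(k−1)f/C = k*(k + 4)*(6*k - 5)/(3*(2*k**2 + 14*k + 1)), so s_k = R(k)·t_k = k*(5 - 6*k)/(3*(k + 3)).
s_(k+1) − s_k = (-2*k**2 - 14*k - 1)/(k**2 + 7*k + 12) = t_k.
Σ_(k=2)^n t_k = s_(n+1) − s_(2) = ((-6*n**2 - 7*n - 1)/(3*(n + 4))) − (-14/15), i.e. (-10*n**2 - 7*n + 17)/(5*(n + 4)).

S(n) = (-10*n**2 - 7*n + 17)/(5*(n + 4))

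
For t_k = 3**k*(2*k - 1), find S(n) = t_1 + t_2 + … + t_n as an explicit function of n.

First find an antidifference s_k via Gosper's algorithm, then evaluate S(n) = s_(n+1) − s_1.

r(k) = 3*(2*k + 1)/(2*k - 1) after simplifying.
So A=3 and B=1, with C=k - 1/2.
Set up (3)·f(k+1) − (1)·f(k) − (k - 1/2) = 0.
d = 1 from the (0,0,1) case.
Coefficient equations give f(k) = (k - 2)/2.
So s_k = (B(k−1)f/C)·t_k = ((k - 2)/(2*k - 1))·t_k = 3**k*(k - 2).
s_(k+1) − s_k = 3**k*(2*k - 1) = t_k.
s_(n+1) = 3**(n + 1)*(n - 1) and s_(1) = -3, so S(n) = 3*3**n*n - 3*3**n + 3.

S(n) = 3*3**n*n - 3*3**n + 3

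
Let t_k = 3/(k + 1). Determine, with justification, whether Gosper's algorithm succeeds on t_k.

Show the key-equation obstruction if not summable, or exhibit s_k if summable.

No — t_k has no hypergeometric antidifference.

Ratio r(k) = (k + 1)/(k + 2).
Factor: A=k + 1; B=k + 2; C=1.
Need (k + 1)·f(k+1) − (k + 1)·f(k) = 1.
From deg A=1, deg B=1, deg C=0: d=0.
Put f(k) = c0: A·f(k+1) − B(k−1)·f(k) − C = -1; need -1 = 0 — inconsistent ⇒ no f, not summable.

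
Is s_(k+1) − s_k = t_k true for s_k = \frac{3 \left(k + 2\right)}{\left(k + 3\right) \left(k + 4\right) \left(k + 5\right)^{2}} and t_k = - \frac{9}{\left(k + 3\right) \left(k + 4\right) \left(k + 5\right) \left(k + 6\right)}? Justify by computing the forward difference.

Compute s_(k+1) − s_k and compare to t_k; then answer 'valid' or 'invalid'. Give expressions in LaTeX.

s_(k+1) = 3*(k + 3)/((k + 4)*(k + 5)*(k + 6)**2)
s_(k+1) − s_k = 3*(-(k + 2)*(k + 6)**2 + (k + 3)**2*(k + 5))/((k + 3)*(k + 4)*(k + 5)**2*(k + 6)**2)
(s_(k+1) − s_k) − t_k = 9*(4*k + 21)/(k**6 + 29*k**5 + 347*k**4 + 2191*k**3 + 7692*k**2 + 14220*k + 10800)

Invalid: residual \frac{9 \left(4 k + 21\right)}{k^{6} + 29 k^{5} + 347 k^{4} + 2191 k^{3} + 7692 k^{2} + 14220 k + 10800} ≠ 0.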